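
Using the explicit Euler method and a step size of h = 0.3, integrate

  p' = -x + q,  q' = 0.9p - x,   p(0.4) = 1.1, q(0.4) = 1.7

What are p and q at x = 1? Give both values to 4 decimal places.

1.8431, 2.0693

Euler on (p,q): p_{n+1} = p_n + h·p', q_{n+1} = q_n + h·q'.
0.400000: (1.100000, 1.700000); f=(1.300000, 0.590000) → (1.490000, 1.877000)
0.700000: (1.490000, 1.877000); f=(1.177000, 0.641000) → (1.843100, 2.069300)
(p(1), q(1)) ≈ (1.8431, 2.0693)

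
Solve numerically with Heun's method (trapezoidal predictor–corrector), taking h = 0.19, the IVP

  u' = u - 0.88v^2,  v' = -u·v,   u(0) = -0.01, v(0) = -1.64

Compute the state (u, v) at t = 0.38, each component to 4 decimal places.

-1.1975, -1.9908

Heun on (u,v): k1 = f(t_n, state_n); k2 = f(t_n + h, state_n + h·k1); state_{n+1} = state_n + (h/2)·(k1 + k2).
0.000000: (-0.010000, -1.640000)
  k1 = (-2.376848, -0.016400)
  predictor → (-0.461601, -1.643116)
  k2 = (-2.837452, -0.758464)
  → (-0.505358, -1.713612)
0.190000: (-0.505358, -1.713612)
  k1 = (-3.089449, -0.865988)
  predictor → (-1.092354, -1.878150)
  k2 = (-4.196507, -2.051604)
  → (-1.197524, -1.990783)
(u(0.38), v(0.38)) ≈ (-1.1975, -1.9908)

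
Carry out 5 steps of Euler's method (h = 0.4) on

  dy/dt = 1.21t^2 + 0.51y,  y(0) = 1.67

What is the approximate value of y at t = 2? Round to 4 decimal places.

Euler: y_{n+1} = y_n + h·f(t_n, y_n).
t=0.000000, y=1.670000: f=0.851700 → y ← 1.670000 + 0.4·0.851700 = 2.010680
t=0.400000, y=2.010680: f=1.219047 → y ← 2.010680 + 0.4·1.219047 = 2.498299
t=0.800000, y=2.498299: f=2.048532 → y ← 2.498299 + 0.4·2.048532 = 3.317712
t=1.200000, y=3.317712: f=3.434433 → y ← 3.317712 + 0.4·3.434433 = 4.691485
t=1.600000, y=4.691485: f=5.490257 → y ← 4.691485 + 0.4·5.490257 = 6.887588
y(2) ≈ 6.8876

6.8876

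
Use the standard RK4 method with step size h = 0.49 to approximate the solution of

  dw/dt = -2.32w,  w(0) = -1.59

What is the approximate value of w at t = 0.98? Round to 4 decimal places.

RK4: k1 = f(t_n, w_n); k2 = f(t_n + h/2, w_n + (h/2)·k1); k3 = f(t_n + h/2, w_n + (h/2)·k2); k4 = f(t_n + h, w_n + h·k3); w_{n+1} = w_n + (h/6)·(k1 + 2k2 + 2k3 + k4).
t=0.000000, w=-1.590000:
  k1 = f(0.000000, -1.590000) = 3.688800
  k2 = f(0.245000, -0.686244) = 1.592086
  k3 = f(0.245000, -1.199939) = 2.783858
  k4 = f(0.490000, -0.225909) = 0.524110
  w ← -1.590000 + (0.49/6)·(k1 + 2k2 + 2k3 + k4) = -0.531208
t=0.490000, w=-0.531208:
  k1 = f(0.490000, -0.531208) = 1.232403
  k2 = f(0.735000, -0.229269) = 0.531905
  k3 = f(0.735000, -0.400891) = 0.930068
  k4 = f(0.980000, -0.075475) = 0.175102
  w ← -0.531208 + (0.49/6)·(k1 + 2k2 + 2k3 + k4) = -0.177473
w(0.98) ≈ -0.1775

-0.1775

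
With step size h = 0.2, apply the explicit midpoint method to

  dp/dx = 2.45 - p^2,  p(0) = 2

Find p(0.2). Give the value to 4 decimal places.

1.8092

Midpoint: k1 = f(x_n, p_n); k2 = f(x_n + h/2, p_n + (h/2)·k1); p_{n+1} = p_n + h·k2.
x=0.000000, p=2.000000:
  k1 = f(0.000000, 2.000000) = -1.550000
  k2 = f(0.100000, 1.845000) = -0.954025
  p ← 2.000000 + 0.2·(-0.954025) = 1.809195
p(0.2) ≈ 1.8092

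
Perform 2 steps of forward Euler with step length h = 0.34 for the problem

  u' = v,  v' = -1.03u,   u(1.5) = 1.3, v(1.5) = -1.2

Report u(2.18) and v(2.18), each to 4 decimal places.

Euler on (u,v): u_{n+1} = u_n + h·u', v_{n+1} = v_n + h·v'.
1.500000: (1.300000, -1.200000); f=(-1.200000, -1.339000) → (0.892000, -1.655260)
1.840000: (0.892000, -1.655260); f=(-1.655260, -0.918760) → (0.329212, -1.967638)
(u(2.18), v(2.18)) ≈ (0.3292, -1.9676)

0.3292, -1.9676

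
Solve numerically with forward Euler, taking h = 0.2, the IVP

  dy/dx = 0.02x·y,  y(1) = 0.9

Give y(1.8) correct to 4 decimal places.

Euler: y_{n+1} = y_n + h·f(x_n, y_n).
x=1.000000, y=0.900000: f=0.018000 → y ← 0.900000 + 0.2·0.018000 = 0.903600
x=1.200000, y=0.903600: f=0.021686 → y ← 0.903600 + 0.2·0.021686 = 0.907937
x=1.400000, y=0.907937: f=0.025422 → y ← 0.907937 + 0.2·0.025422 = 0.913022
x=1.600000, y=0.913022: f=0.029217 → y ← 0.913022 + 0.2·0.029217 = 0.918865
y(1.8) ≈ 0.9189

0.9189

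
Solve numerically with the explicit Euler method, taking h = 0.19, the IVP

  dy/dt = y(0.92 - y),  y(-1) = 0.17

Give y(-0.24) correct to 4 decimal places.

Euler: y_{n+1} = y_n + h·f(t_n, y_n).
t=-1.000000, y=0.170000: f=0.127500 → y ← 0.170000 + 0.19·0.127500 = 0.194225
t=-0.810000, y=0.194225: f=0.140964 → y ← 0.194225 + 0.19·0.140964 = 0.221008
t=-0.620000, y=0.221008: f=0.154483 → y ← 0.221008 + 0.19·0.154483 = 0.250360
t=-0.430000, y=0.250360: f=0.167651 → y ← 0.250360 + 0.19·0.167651 = 0.282214
y(-0.24) ≈ 0.2822

0.2822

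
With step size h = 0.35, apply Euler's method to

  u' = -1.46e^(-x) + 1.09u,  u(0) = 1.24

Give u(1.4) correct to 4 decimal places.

1.9528

Euler: u_{n+1} = u_n + h·f(x_n, u_n).
x=0.000000, u=1.240000: f=-0.108400 → u ← 1.240000 + 0.35·(-0.108400) = 1.202060
x=0.350000, u=1.202060: f=0.281401 → u ← 1.202060 + 0.35·0.281401 = 1.300550
x=0.700000, u=1.300550: f=0.692585 → u ← 1.300550 + 0.35·0.692585 = 1.542955
x=1.050000, u=1.542955: f=1.170912 → u ← 1.542955 + 0.35·1.170912 = 1.952774
u(1.4) ≈ 1.9528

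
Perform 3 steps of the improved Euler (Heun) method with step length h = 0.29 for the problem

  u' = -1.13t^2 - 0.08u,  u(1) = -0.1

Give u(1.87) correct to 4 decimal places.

Heun: k1 = f(t_n, u_n); k2 = f(t_n + h, u_n + h·k1); u_{n+1} = u_n + (h/2)·(k1 + k2).
t=1.000000, u=-0.100000:
  k1 = f(1.000000, -0.100000) = -1.122000
  k2 = f(1.290000, -0.425380) = -1.846403
  u ← -0.100000 + (0.29/2)·(-1.122000 + (-1.846403)) = -0.530418
t=1.290000, u=-0.530418:
  k1 = f(1.290000, -0.530418) = -1.838000
  k2 = f(1.580000, -1.063438) = -2.735857
  u ← -0.530418 + (0.29/2)·(-1.838000 + (-2.735857)) = -1.193628
t=1.580000, u=-1.193628:
  k1 = f(1.580000, -1.193628) = -2.725442
  k2 = f(1.870000, -1.984006) = -3.792777
  u ← -1.193628 + (0.29/2)·(-2.725442 + (-3.792777)) = -2.138769
u(1.87) ≈ -2.1388

-2.1388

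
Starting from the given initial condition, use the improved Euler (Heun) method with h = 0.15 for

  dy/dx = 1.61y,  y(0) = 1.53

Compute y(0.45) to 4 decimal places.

3.1389

Heun: k1 = f(x_n, y_n); k2 = f(x_n + h, y_n + h·k1); y_{n+1} = y_n + (h/2)·(k1 + k2).
x=0.000000, y=1.530000:
  k1 = f(0.000000, 1.530000) = 2.463300
  k2 = f(0.150000, 1.899495) = 3.058187
  y ← 1.530000 + (0.15/2)·(2.463300 + 3.058187) = 1.944112
x=0.150000, y=1.944112:
  k1 = f(0.150000, 1.944112) = 3.130020
  k2 = f(0.300000, 2.413614) = 3.885919
  y ← 1.944112 + (0.15/2)·(3.130020 + 3.885919) = 2.470307
x=0.300000, y=2.470307:
  k1 = f(0.300000, 2.470307) = 3.977194
  k2 = f(0.450000, 3.066886) = 4.937687
  y ← 2.470307 + (0.15/2)·(3.977194 + 4.937687) = 3.138923
y(0.45) ≈ 3.1389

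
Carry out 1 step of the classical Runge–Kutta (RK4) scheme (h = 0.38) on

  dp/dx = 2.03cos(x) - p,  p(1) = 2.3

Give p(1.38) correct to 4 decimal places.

RK4: k1 = f(x_n, p_n); k2 = f(x_n + h/2, p_n + (h/2)·k1); k3 = f(x_n + h/2, p_n + (h/2)·k2); k4 = f(x_n + h, p_n + h·k3); p_{n+1} = p_n + (h/6)·(k1 + 2k2 + 2k3 + k4).
x=1.000000, p=2.300000:
  k1 = f(1.000000, 2.300000) = -1.203186
  k2 = f(1.190000, 2.071395) = -1.316925
  k3 = f(1.190000, 2.049784) = -1.295315
  k4 = f(1.380000, 1.807780) = -1.422810
  p ← 2.300000 + (0.38/6)·(k1 + 2k2 + 2k3 + k4) = 1.802803
p(1.38) ≈ 1.8028

1.8028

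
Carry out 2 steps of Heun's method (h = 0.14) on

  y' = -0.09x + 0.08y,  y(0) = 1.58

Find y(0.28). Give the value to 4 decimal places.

1.6122

Heun: k1 = f(x_n, y_n); k2 = f(x_n + h, y_n + h·k1); y_{n+1} = y_n + (h/2)·(k1 + k2).
x=0.000000, y=1.580000:
  k1 = f(0.000000, 1.580000) = 0.126400
  k2 = f(0.140000, 1.597696) = 0.115216
  y ← 1.580000 + (0.14/2)·(0.126400 + 0.115216) = 1.596913
x=0.140000, y=1.596913:
  k1 = f(0.140000, 1.596913) = 0.115153
  k2 = f(0.280000, 1.613035) = 0.103843
  y ← 1.596913 + (0.14/2)·(0.115153 + 0.103843) = 1.612243
y(0.28) ≈ 1.6122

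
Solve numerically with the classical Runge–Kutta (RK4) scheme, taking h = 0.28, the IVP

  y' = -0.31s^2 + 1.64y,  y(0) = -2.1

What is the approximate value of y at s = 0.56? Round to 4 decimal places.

RK4: k1 = f(s_n, y_n); k2 = f(s_n + h/2, y_n + (h/2)·k1); k3 = f(s_n + h/2, y_n + (h/2)·k2); k4 = f(s_n + h, y_n + h·k3); y_{n+1} = y_n + (h/6)·(k1 + 2k2 + 2k3 + k4).
s=0.000000, y=-2.100000:
  k1 = f(0.000000, -2.100000) = -3.444000
  k2 = f(0.140000, -2.582160) = -4.240818
  k3 = f(0.140000, -2.693715) = -4.423768
  k4 = f(0.280000, -3.338655) = -5.499698
  y ← -2.100000 + (0.28/6)·(k1 + 2k2 + 2k3 + k4) = -3.326067
s=0.280000, y=-3.326067:
  k1 = f(0.280000, -3.326067) = -5.479054
  k2 = f(0.420000, -4.093135) = -6.767425
  k3 = f(0.420000, -4.273507) = -7.063235
  k4 = f(0.560000, -5.303773) = -8.795404
  y ← -3.326067 + (0.28/6)·(k1 + 2k2 + 2k3 + k4) = -5.283070
y(0.56) ≈ -5.2831

-5.2831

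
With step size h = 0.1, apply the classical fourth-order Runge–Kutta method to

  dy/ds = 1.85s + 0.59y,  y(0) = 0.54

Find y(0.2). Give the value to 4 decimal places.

0.6461

RK4: k1 = f(s_n, y_n); k2 = f(s_n + h/2, y_n + (h/2)·k1); k3 = f(s_n + h/2, y_n + (h/2)·k2); k4 = f(s_n + h, y_n + h·k3); y_{n+1} = y_n + (h/6)·(k1 + 2k2 + 2k3 + k4).
s=0.000000, y=0.540000:
  k1 = f(0.000000, 0.540000) = 0.318600
  k2 = f(0.050000, 0.555930) = 0.420499
  k3 = f(0.050000, 0.561025) = 0.423505
  k4 = f(0.100000, 0.582350) = 0.528587
  y ← 0.540000 + (0.1/6)·(k1 + 2k2 + 2k3 + k4) = 0.582253
s=0.100000, y=0.582253:
  k1 = f(0.100000, 0.582253) = 0.528529
  k2 = f(0.150000, 0.608680) = 0.636621
  k3 = f(0.150000, 0.614084) = 0.639810
  k4 = f(0.200000, 0.646234) = 0.751278
  y ← 0.582253 + (0.1/6)·(k1 + 2k2 + 2k3 + k4) = 0.646131
y(0.2) ≈ 0.6461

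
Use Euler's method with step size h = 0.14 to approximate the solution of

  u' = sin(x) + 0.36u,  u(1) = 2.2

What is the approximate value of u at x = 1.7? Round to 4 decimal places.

3.5374

Euler: u_{n+1} = u_n + h·f(x_n, u_n).
x=1.000000, u=2.200000: f=1.633471 → u ← 2.200000 + 0.14·1.633471 = 2.428686
x=1.140000, u=2.428686: f=1.782960 → u ← 2.428686 + 0.14·1.782960 = 2.678300
x=1.280000, u=2.678300: f=1.922204 → u ← 2.678300 + 0.14·1.922204 = 2.947409
x=1.420000, u=2.947409: f=2.049719 → u ← 2.947409 + 0.14·2.049719 = 3.234370
x=1.560000, u=3.234370: f=2.164315 → u ← 3.234370 + 0.14·2.164315 = 3.537374
u(1.7) ≈ 3.5374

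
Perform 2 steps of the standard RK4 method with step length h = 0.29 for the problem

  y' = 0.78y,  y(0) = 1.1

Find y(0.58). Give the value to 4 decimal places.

RK4: k1 = f(t_n, y_n); k2 = f(t_n + h/2, y_n + (h/2)·k1); k3 = f(t_n + h/2, y_n + (h/2)·k2); k4 = f(t_n + h, y_n + h·k3); y_{n+1} = y_n + (h/6)·(k1 + 2k2 + 2k3 + k4).
t=0.000000, y=1.100000:
  k1 = f(0.000000, 1.100000) = 0.858000
  k2 = f(0.145000, 1.224410) = 0.955040
  k3 = f(0.145000, 1.238481) = 0.966015
  k4 = f(0.290000, 1.380144) = 1.076513
  y ← 1.100000 + (0.29/6)·(k1 + 2k2 + 2k3 + k4) = 1.379203
t=0.290000, y=1.379203:
  k1 = f(0.290000, 1.379203) = 1.075779
  k2 = f(0.435000, 1.535191) = 1.197449
  k3 = f(0.435000, 1.552834) = 1.211210
  k4 = f(0.580000, 1.730454) = 1.349754
  y ← 1.379203 + (0.29/6)·(k1 + 2k2 + 2k3 + k4) = 1.729275
y(0.58) ≈ 1.7293

1.7293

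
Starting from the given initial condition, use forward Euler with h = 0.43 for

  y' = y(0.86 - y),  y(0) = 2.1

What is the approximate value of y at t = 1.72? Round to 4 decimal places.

0.8856

Euler: y_{n+1} = y_n + h·f(t_n, y_n).
t=0.000000, y=2.100000: f=-2.604000 → y ← 2.100000 + 0.43·(-2.604000) = 0.980280
t=0.430000, y=0.980280: f=-0.117908 → y ← 0.980280 + 0.43·(-0.117908) = 0.929580
t=0.860000, y=0.929580: f=-0.064680 → y ← 0.929580 + 0.43·(-0.064680) = 0.901767
t=1.290000, y=0.901767: f=-0.037664 → y ← 0.901767 + 0.43·(-0.037664) = 0.885572
y(1.72) ≈ 0.8856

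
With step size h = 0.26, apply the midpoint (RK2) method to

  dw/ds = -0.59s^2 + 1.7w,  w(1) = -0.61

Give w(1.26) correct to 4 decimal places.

-1.1690

Midpoint: k1 = f(s_n, w_n); k2 = f(s_n + h/2, w_n + (h/2)·k1); w_{n+1} = w_n + h·k2.
s=1.000000, w=-0.610000:
  k1 = f(1.000000, -0.610000) = -1.627000
  k2 = f(1.130000, -0.821510) = -2.149938
  w ← -0.610000 + 0.26·(-2.149938) = -1.168984
w(1.26) ≈ -1.1690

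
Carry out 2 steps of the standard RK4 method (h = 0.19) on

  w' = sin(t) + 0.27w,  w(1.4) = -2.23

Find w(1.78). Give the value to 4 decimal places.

-2.0732

RK4: k1 = f(t_n, w_n); k2 = f(t_n + h/2, w_n + (h/2)·k1); k3 = f(t_n + h/2, w_n + (h/2)·k2); k4 = f(t_n + h, w_n + h·k3); w_{n+1} = w_n + (h/6)·(k1 + 2k2 + 2k3 + k4).
t=1.400000, w=-2.230000:
  k1 = f(1.400000, -2.230000) = 0.383350
  k2 = f(1.495000, -2.193582) = 0.404862
  k3 = f(1.495000, -2.191538) = 0.405414
  k4 = f(1.590000, -2.152971) = 0.418513
  w ← -2.230000 + (0.19/6)·(k1 + 2k2 + 2k3 + k4) = -2.153290
t=1.590000, w=-2.153290:
  k1 = f(1.590000, -2.153290) = 0.418427
  k2 = f(1.685000, -2.113540) = 0.422830
  k3 = f(1.685000, -2.113121) = 0.422943
  k4 = f(1.780000, -2.072931) = 0.418505
  w ← -2.153290 + (0.19/6)·(k1 + 2k2 + 2k3 + k4) = -2.073222
w(1.78) ≈ -2.0732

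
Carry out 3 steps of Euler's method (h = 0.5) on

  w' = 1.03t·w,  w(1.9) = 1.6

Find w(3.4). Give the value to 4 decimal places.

17.6497

Euler: w_{n+1} = w_n + h·f(t_n, w_n).
t=1.900000, w=1.600000: f=3.131200 → w ← 1.600000 + 0.5·3.131200 = 3.165600
t=2.400000, w=3.165600: f=7.825363 → w ← 3.165600 + 0.5·7.825363 = 7.078282
t=2.900000, w=7.078282: f=21.142827 → w ← 7.078282 + 0.5·21.142827 = 17.649695
w(3.4) ≈ 17.6497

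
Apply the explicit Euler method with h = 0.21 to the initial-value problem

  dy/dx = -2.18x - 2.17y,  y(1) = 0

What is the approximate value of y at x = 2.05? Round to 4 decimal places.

-1.5706

Euler: y_{n+1} = y_n + h·f(x_n, y_n).
x=1.000000, y=0.000000: f=-2.180000 → y ← 0.000000 + 0.21·(-2.180000) = -0.457800
x=1.210000, y=-0.457800: f=-1.644374 → y ← -0.457800 + 0.21·(-1.644374) = -0.803119
x=1.420000, y=-0.803119: f=-1.352833 → y ← -0.803119 + 0.21·(-1.352833) = -1.087213
x=1.630000, y=-1.087213: f=-1.194147 → y ← -1.087213 + 0.21·(-1.194147) = -1.337984
x=1.840000, y=-1.337984: f=-1.107774 → y ← -1.337984 + 0.21·(-1.107774) = -1.570617
y(2.05) ≈ -1.5706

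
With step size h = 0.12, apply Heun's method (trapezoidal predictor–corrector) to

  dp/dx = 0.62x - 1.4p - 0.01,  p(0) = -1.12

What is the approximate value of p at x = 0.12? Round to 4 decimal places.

-0.9443

Heun: k1 = f(x_n, p_n); k2 = f(x_n + h, p_n + h·k1); p_{n+1} = p_n + (h/2)·(k1 + k2).
x=0.000000, p=-1.120000:
  k1 = f(0.000000, -1.120000) = 1.558000
  k2 = f(0.120000, -0.933040) = 1.370656
  p ← -1.120000 + (0.12/2)·(1.558000 + 1.370656) = -0.944281
p(0.12) ≈ -0.9443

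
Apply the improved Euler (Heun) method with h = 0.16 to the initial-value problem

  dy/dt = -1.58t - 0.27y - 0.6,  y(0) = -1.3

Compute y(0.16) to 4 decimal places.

Heun: k1 = f(t_n, y_n); k2 = f(t_n + h, y_n + h·k1); y_{n+1} = y_n + (h/2)·(k1 + k2).
t=0.000000, y=-1.300000:
  k1 = f(0.000000, -1.300000) = -0.249000
  k2 = f(0.160000, -1.339840) = -0.491043
  y ← -1.300000 + (0.16/2)·(-0.249000 + (-0.491043)) = -1.359203
y(0.16) ≈ -1.3592

-1.3592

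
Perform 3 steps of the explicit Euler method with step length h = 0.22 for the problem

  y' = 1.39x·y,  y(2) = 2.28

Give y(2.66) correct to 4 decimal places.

Euler: y_{n+1} = y_n + h·f(x_n, y_n).
x=2.000000, y=2.280000: f=6.338400 → y ← 2.280000 + 0.22·6.338400 = 3.674448
x=2.220000, y=3.674448: f=11.338612 → y ← 3.674448 + 0.22·11.338612 = 6.168943
x=2.440000, y=6.168943: f=20.922586 → y ← 6.168943 + 0.22·20.922586 = 10.771911
y(2.66) ≈ 10.7719

10.7719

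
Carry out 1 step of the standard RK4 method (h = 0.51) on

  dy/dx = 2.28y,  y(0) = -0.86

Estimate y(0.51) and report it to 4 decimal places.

-2.7323

RK4: k1 = f(x_n, y_n); k2 = f(x_n + h/2, y_n + (h/2)·k1); k3 = f(x_n + h/2, y_n + (h/2)·k2); k4 = f(x_n + h, y_n + h·k3); y_{n+1} = y_n + (h/6)·(k1 + 2k2 + 2k3 + k4).
x=0.000000, y=-0.860000:
  k1 = f(0.000000, -0.860000) = -1.960800
  k2 = f(0.255000, -1.360004) = -3.100809
  k3 = f(0.255000, -1.650706) = -3.763610
  k4 = f(0.510000, -2.779441) = -6.337126
  y ← -0.860000 + (0.51/6)·(k1 + 2k2 + 2k3 + k4) = -2.732275
y(0.51) ≈ -2.7323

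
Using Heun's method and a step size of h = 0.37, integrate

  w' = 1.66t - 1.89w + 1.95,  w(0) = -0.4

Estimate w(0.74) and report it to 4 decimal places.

0.9295

Heun: k1 = f(t_n, w_n); k2 = f(t_n + h, w_n + h·k1); w_{n+1} = w_n + (h/2)·(k1 + k2).
t=0.000000, w=-0.400000:
  k1 = f(0.000000, -0.400000) = 2.706000
  k2 = f(0.370000, 0.601220) = 1.427894
  w ← -0.400000 + (0.37/2)·(2.706000 + 1.427894) = 0.364770
t=0.370000, w=0.364770:
  k1 = f(0.370000, 0.364770) = 1.874784
  k2 = f(0.740000, 1.058440) = 1.177948
  w ← 0.364770 + (0.37/2)·(1.874784 + 1.177948) = 0.929526
w(0.74) ≈ 0.9295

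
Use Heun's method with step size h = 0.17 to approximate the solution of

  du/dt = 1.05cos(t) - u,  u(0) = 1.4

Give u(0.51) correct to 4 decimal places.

Heun: k1 = f(t_n, u_n); k2 = f(t_n + h, u_n + h·k1); u_{n+1} = u_n + (h/2)·(k1 + k2).
t=0.000000, u=1.400000:
  k1 = f(0.000000, 1.400000) = -0.350000
  k2 = f(0.170000, 1.340500) = -0.305636
  u ← 1.400000 + (0.17/2)·(-0.350000 + (-0.305636)) = 1.344271
t=0.170000, u=1.344271:
  k1 = f(0.170000, 1.344271) = -0.309407
  k2 = f(0.340000, 1.291672) = -0.301779
  u ← 1.344271 + (0.17/2)·(-0.309407 + (-0.301779)) = 1.292320
t=0.340000, u=1.292320:
  k1 = f(0.340000, 1.292320) = -0.302428
  k2 = f(0.510000, 1.240907) = -0.324526
  u ← 1.292320 + (0.17/2)·(-0.302428 + (-0.324526)) = 1.239029
u(0.51) ≈ 1.2390

1.2390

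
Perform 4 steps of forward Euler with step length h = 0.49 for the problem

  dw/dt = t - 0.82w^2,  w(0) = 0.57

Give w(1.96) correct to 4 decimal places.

Euler: w_{n+1} = w_n + h·f(t_n, w_n).
t=0.000000, w=0.570000: f=-0.266418 → w ← 0.570000 + 0.49·(-0.266418) = 0.439455
t=0.490000, w=0.439455: f=0.331641 → w ← 0.439455 + 0.49·0.331641 = 0.601959
t=0.980000, w=0.601959: f=0.682869 → w ← 0.601959 + 0.49·0.682869 = 0.936565
t=1.470000, w=0.936565: f=0.750734 → w ← 0.936565 + 0.49·0.750734 = 1.304425
w(1.96) ≈ 1.3044

1.3044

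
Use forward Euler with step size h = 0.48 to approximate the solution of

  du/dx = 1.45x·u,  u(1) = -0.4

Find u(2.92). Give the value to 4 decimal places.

-8.7853

Euler: u_{n+1} = u_n + h·f(x_n, u_n).
x=1.000000, u=-0.400000: f=-0.580000 → u ← -0.400000 + 0.48·(-0.580000) = -0.678400
x=1.480000, u=-0.678400: f=-1.455846 → u ← -0.678400 + 0.48·(-1.455846) = -1.377206
x=1.960000, u=-1.377206: f=-3.914020 → u ← -1.377206 + 0.48·(-3.914020) = -3.255936
x=2.440000, u=-3.255936: f=-11.519501 → u ← -3.255936 + 0.48·(-11.519501) = -8.785297
u(2.92) ≈ -8.7853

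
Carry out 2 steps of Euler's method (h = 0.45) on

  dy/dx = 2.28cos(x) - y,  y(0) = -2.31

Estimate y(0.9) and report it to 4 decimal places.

0.7894

Euler: y_{n+1} = y_n + h·f(x_n, y_n).
x=0.000000, y=-2.310000: f=4.590000 → y ← -2.310000 + 0.45·4.590000 = -0.244500
x=0.450000, y=-0.244500: f=2.297519 → y ← -0.244500 + 0.45·2.297519 = 0.789384
y(0.9) ≈ 0.7894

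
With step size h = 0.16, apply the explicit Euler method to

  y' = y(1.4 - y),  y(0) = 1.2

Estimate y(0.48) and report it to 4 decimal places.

Euler: y_{n+1} = y_n + h·f(t_n, y_n).
t=0.000000, y=1.200000: f=0.240000 → y ← 1.200000 + 0.16·0.240000 = 1.238400
t=0.160000, y=1.238400: f=0.200125 → y ← 1.238400 + 0.16·0.200125 = 1.270420
t=0.320000, y=1.270420: f=0.164621 → y ← 1.270420 + 0.16·0.164621 = 1.296759
y(0.48) ≈ 1.2968

1.2968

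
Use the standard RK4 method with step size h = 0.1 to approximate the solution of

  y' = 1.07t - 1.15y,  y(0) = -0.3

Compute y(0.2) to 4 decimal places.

RK4: k1 = f(t_n, y_n); k2 = f(t_n + h/2, y_n + (h/2)·k1); k3 = f(t_n + h/2, y_n + (h/2)·k2); k4 = f(t_n + h, y_n + h·k3); y_{n+1} = y_n + (h/6)·(k1 + 2k2 + 2k3 + k4).
t=0.000000, y=-0.300000:
  k1 = f(0.000000, -0.300000) = 0.345000
  k2 = f(0.050000, -0.282750) = 0.378662
  k3 = f(0.050000, -0.281067) = 0.376727
  k4 = f(0.100000, -0.262327) = 0.408676
  y ← -0.300000 + (0.1/6)·(k1 + 2k2 + 2k3 + k4) = -0.262259
t=0.100000, y=-0.262259:
  k1 = f(0.100000, -0.262259) = 0.408598
  k2 = f(0.150000, -0.241829) = 0.438604
  k3 = f(0.150000, -0.240329) = 0.436878
  k4 = f(0.200000, -0.218571) = 0.465357
  y ← -0.262259 + (0.1/6)·(k1 + 2k2 + 2k3 + k4) = -0.218510
y(0.2) ≈ -0.2185

-0.2185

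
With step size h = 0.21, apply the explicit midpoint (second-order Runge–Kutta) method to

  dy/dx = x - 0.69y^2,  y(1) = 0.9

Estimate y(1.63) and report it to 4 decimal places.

Midpoint: k1 = f(x_n, y_n); k2 = f(x_n + h/2, y_n + (h/2)·k1); y_{n+1} = y_n + h·k2.
x=1.000000, y=0.900000:
  k1 = f(1.000000, 0.900000) = 0.441100
  k2 = f(1.105000, 0.946315) = 0.487096
  y ← 0.900000 + 0.21·0.487096 = 1.002290
x=1.210000, y=1.002290:
  k1 = f(1.210000, 1.002290) = 0.516836
  k2 = f(1.315000, 1.056558) = 0.544743
  y ← 1.002290 + 0.21·0.544743 = 1.116686
x=1.420000, y=1.116686:
  k1 = f(1.420000, 1.116686) = 0.559578
  k2 = f(1.525000, 1.175442) = 0.571652
  y ← 1.116686 + 0.21·0.571652 = 1.236733
y(1.63) ≈ 1.2367

1.2367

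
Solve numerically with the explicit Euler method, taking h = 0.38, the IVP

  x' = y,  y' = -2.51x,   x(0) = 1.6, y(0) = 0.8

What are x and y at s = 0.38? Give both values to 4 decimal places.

Euler on (x,y): x_{n+1} = x_n + h·x', y_{n+1} = y_n + h·y'.
0.000000: (1.600000, 0.800000); f=(0.800000, -4.016000) → (1.904000, -0.726080)
(x(0.38), y(0.38)) ≈ (1.9040, -0.7261)

1.9040, -0.7261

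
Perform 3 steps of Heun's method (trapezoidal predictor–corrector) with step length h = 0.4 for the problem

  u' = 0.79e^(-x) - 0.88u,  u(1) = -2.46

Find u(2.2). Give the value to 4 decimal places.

-0.7708

Heun: k1 = f(x_n, u_n); k2 = f(x_n + h, u_n + h·k1); u_{n+1} = u_n + (h/2)·(k1 + k2).
x=1.000000, u=-2.460000:
  k1 = f(1.000000, -2.460000) = 2.455425
  k2 = f(1.400000, -1.477830) = 1.495302
  u ← -2.460000 + (0.4/2)·(2.455425 + 1.495302) = -1.669855
x=1.400000, u=-1.669855:
  k1 = f(1.400000, -1.669855) = 1.664284
  k2 = f(1.800000, -1.004141) = 1.014230
  u ← -1.669855 + (0.4/2)·(1.664284 + 1.014230) = -1.134152
x=1.800000, u=-1.134152:
  k1 = f(1.800000, -1.134152) = 1.128640
  k2 = f(2.200000, -0.682696) = 0.688307
  u ← -1.134152 + (0.4/2)·(1.128640 + 0.688307) = -0.770762
u(2.2) ≈ -0.7708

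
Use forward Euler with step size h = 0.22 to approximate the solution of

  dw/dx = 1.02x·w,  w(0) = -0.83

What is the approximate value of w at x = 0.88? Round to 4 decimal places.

Euler: w_{n+1} = w_n + h·f(x_n, w_n).
x=0.000000, w=-0.830000: f=0.000000 → w ← -0.830000 + 0.22·0.000000 = -0.830000
x=0.220000, w=-0.830000: f=-0.186252 → w ← -0.830000 + 0.22·(-0.186252) = -0.870975
x=0.440000, w=-0.870975: f=-0.390894 → w ← -0.870975 + 0.22·(-0.390894) = -0.956972
x=0.660000, w=-0.956972: f=-0.644234 → w ← -0.956972 + 0.22·(-0.644234) = -1.098703
w(0.88) ≈ -1.0987

-1.0987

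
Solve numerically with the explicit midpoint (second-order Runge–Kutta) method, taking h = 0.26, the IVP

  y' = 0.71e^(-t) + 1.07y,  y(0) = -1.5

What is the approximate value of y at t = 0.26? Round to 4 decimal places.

-1.7876

Midpoint: k1 = f(t_n, y_n); k2 = f(t_n + h/2, y_n + (h/2)·k1); y_{n+1} = y_n + h·k2.
t=0.000000, y=-1.500000:
  k1 = f(0.000000, -1.500000) = -0.895000
  k2 = f(0.130000, -1.616350) = -1.106047
  y ← -1.500000 + 0.26·(-1.106047) = -1.787572
y(0.26) ≈ -1.7876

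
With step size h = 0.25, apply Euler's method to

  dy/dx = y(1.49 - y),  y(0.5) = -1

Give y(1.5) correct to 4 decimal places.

-17.4125

Euler: y_{n+1} = y_n + h·f(x_n, y_n).
x=0.500000, y=-1.000000: f=-2.490000 → y ← -1.000000 + 0.25·(-2.490000) = -1.622500
x=0.750000, y=-1.622500: f=-5.050031 → y ← -1.622500 + 0.25·(-5.050031) = -2.885008
x=1.000000, y=-2.885008: f=-12.621932 → y ← -2.885008 + 0.25·(-12.621932) = -6.040491
x=1.250000, y=-6.040491: f=-45.487860 → y ← -6.040491 + 0.25·(-45.487860) = -17.412456
y(1.5) ≈ -17.4125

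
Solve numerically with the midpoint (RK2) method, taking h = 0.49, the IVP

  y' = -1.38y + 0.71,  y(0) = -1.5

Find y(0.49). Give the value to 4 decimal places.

-0.5984

Midpoint: k1 = f(t_n, y_n); k2 = f(t_n + h/2, y_n + (h/2)·k1); y_{n+1} = y_n + h·k2.
t=0.000000, y=-1.500000:
  k1 = f(0.000000, -1.500000) = 2.780000
  k2 = f(0.245000, -0.818900) = 1.840082
  y ← -1.500000 + 0.49·1.840082 = -0.598360
y(0.49) ≈ -0.5984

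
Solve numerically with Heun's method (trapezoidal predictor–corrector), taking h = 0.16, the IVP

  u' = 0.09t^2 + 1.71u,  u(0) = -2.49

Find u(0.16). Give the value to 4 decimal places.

-3.2643

Heun: k1 = f(t_n, u_n); k2 = f(t_n + h, u_n + h·k1); u_{n+1} = u_n + (h/2)·(k1 + k2).
t=0.000000, u=-2.490000:
  k1 = f(0.000000, -2.490000) = -4.257900
  k2 = f(0.160000, -3.171264) = -5.420557
  u ← -2.490000 + (0.16/2)·(-4.257900 + (-5.420557)) = -3.264277
u(0.16) ≈ -3.2643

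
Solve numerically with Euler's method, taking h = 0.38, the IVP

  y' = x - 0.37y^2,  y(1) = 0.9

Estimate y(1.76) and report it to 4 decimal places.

1.4993

Euler: y_{n+1} = y_n + h·f(x_n, y_n).
x=1.000000, y=0.900000: f=0.700300 → y ← 0.900000 + 0.38·0.700300 = 1.166114
x=1.380000, y=1.166114: f=0.876866 → y ← 1.166114 + 0.38·0.876866 = 1.499323
y(1.76) ≈ 1.4993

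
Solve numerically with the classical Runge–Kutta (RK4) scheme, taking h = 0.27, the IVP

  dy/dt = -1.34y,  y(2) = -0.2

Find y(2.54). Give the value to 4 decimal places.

-0.0970

RK4: k1 = f(t_n, y_n); k2 = f(t_n + h/2, y_n + (h/2)·k1); k3 = f(t_n + h/2, y_n + (h/2)·k2); k4 = f(t_n + h, y_n + h·k3); y_{n+1} = y_n + (h/6)·(k1 + 2k2 + 2k3 + k4).
t=2.000000, y=-0.200000:
  k1 = f(2.000000, -0.200000) = 0.268000
  k2 = f(2.135000, -0.163820) = 0.219519
  k3 = f(2.135000, -0.170365) = 0.228289
  k4 = f(2.270000, -0.138362) = 0.185405
  y ← -0.200000 + (0.27/6)·(k1 + 2k2 + 2k3 + k4) = -0.139294
t=2.270000, y=-0.139294:
  k1 = f(2.270000, -0.139294) = 0.186654
  k2 = f(2.405000, -0.114096) = 0.152888
  k3 = f(2.405000, -0.118654) = 0.158997
  k4 = f(2.540000, -0.096365) = 0.129129
  y ← -0.139294 + (0.27/6)·(k1 + 2k2 + 2k3 + k4) = -0.097014
y(2.54) ≈ -0.0970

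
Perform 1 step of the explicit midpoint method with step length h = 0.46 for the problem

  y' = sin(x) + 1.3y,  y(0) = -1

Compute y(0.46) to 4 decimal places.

-1.6719

Midpoint: k1 = f(x_n, y_n); k2 = f(x_n + h/2, y_n + (h/2)·k1); y_{n+1} = y_n + h·k2.
x=0.000000, y=-1.000000:
  k1 = f(0.000000, -1.000000) = -1.300000
  k2 = f(0.230000, -1.299000) = -1.460722
  y ← -1.000000 + 0.46·(-1.460722) = -1.671932
y(0.46) ≈ -1.6719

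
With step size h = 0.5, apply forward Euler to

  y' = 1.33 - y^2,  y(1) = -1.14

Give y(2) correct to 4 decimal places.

Euler: y_{n+1} = y_n + h·f(x_n, y_n).
x=1.000000, y=-1.140000: f=0.030400 → y ← -1.140000 + 0.5·0.030400 = -1.124800
x=1.500000, y=-1.124800: f=0.064825 → y ← -1.124800 + 0.5·0.064825 = -1.092388
y(2) ≈ -1.0924

-1.0924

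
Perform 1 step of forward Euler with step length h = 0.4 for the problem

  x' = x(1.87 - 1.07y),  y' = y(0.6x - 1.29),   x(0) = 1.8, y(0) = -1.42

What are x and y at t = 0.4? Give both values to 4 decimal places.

4.2404, -1.3007

Euler on (x,y): x_{n+1} = x_n + h·x', y_{n+1} = y_n + h·y'.
0.000000: (1.800000, -1.420000); f=(6.100920, 0.298200) → (4.240368, -1.300720)
(x(0.4), y(0.4)) ≈ (4.2404, -1.3007)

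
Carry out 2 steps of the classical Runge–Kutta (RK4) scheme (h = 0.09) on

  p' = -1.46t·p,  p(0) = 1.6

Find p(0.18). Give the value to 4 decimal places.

1.5626

RK4: k1 = f(t_n, p_n); k2 = f(t_n + h/2, p_n + (h/2)·k1); k3 = f(t_n + h/2, p_n + (h/2)·k2); k4 = f(t_n + h, p_n + h·k3); p_{n+1} = p_n + (h/6)·(k1 + 2k2 + 2k3 + k4).
t=0.000000, p=1.600000:
  k1 = f(0.000000, 1.600000) = 0.000000
  k2 = f(0.045000, 1.600000) = -0.105120
  k3 = f(0.045000, 1.595270) = -0.104809
  k4 = f(0.090000, 1.590567) = -0.209001
  p ← 1.600000 + (0.09/6)·(k1 + 2k2 + 2k3 + k4) = 1.590567
t=0.090000, p=1.590567:
  k1 = f(0.090000, 1.590567) = -0.209001
  k2 = f(0.135000, 1.581162) = -0.311647
  k3 = f(0.135000, 1.576543) = -0.310737
  k4 = f(0.180000, 1.562601) = -0.410651
  p ← 1.590567 + (0.09/6)·(k1 + 2k2 + 2k3 + k4) = 1.562601
p(0.18) ≈ 1.5626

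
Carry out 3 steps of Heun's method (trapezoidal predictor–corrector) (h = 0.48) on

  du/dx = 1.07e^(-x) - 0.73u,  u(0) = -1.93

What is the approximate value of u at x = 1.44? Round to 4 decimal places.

Heun: k1 = f(x_n, u_n); k2 = f(x_n + h, u_n + h·k1); u_{n+1} = u_n + (h/2)·(k1 + k2).
x=0.000000, u=-1.930000:
  k1 = f(0.000000, -1.930000) = 2.478900
  k2 = f(0.480000, -0.740128) = 1.202392
  u ← -1.930000 + (0.48/2)·(2.478900 + 1.202392) = -1.046490
x=0.480000, u=-1.046490:
  k1 = f(0.480000, -1.046490) = 1.426036
  k2 = f(0.960000, -0.361993) = 0.673950
  u ← -1.046490 + (0.48/2)·(1.426036 + 0.673950) = -0.542493
x=0.960000, u=-0.542493:
  k1 = f(0.960000, -0.542493) = 0.805716
  k2 = f(1.440000, -0.155750) = 0.367210
  u ← -0.542493 + (0.48/2)·(0.805716 + 0.367210) = -0.260991
u(1.44) ≈ -0.2610

-0.2610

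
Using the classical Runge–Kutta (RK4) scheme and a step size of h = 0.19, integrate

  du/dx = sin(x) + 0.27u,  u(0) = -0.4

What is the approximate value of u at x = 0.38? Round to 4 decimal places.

-0.3694

RK4: k1 = f(x_n, u_n); k2 = f(x_n + h/2, u_n + (h/2)·k1); k3 = f(x_n + h/2, u_n + (h/2)·k2); k4 = f(x_n + h, u_n + h·k3); u_{n+1} = u_n + (h/6)·(k1 + 2k2 + 2k3 + k4).
x=0.000000, u=-0.400000:
  k1 = f(0.000000, -0.400000) = -0.108000
  k2 = f(0.095000, -0.410260) = -0.015913
  k3 = f(0.095000, -0.401512) = -0.013551
  k4 = f(0.190000, -0.402575) = 0.080164
  u ← -0.400000 + (0.19/6)·(k1 + 2k2 + 2k3 + k4) = -0.402748
x=0.190000, u=-0.402748:
  k1 = f(0.190000, -0.402748) = 0.080117
  k2 = f(0.285000, -0.395136) = 0.174471
  k3 = f(0.285000, -0.386173) = 0.176891
  k4 = f(0.380000, -0.369138) = 0.271253
  u ← -0.402748 + (0.19/6)·(k1 + 2k2 + 2k3 + k4) = -0.369368
u(0.38) ≈ -0.3694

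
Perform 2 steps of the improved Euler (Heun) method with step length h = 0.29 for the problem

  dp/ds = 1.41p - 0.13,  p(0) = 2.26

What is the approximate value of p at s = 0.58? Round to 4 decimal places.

4.9211

Heun: k1 = f(s_n, p_n); k2 = f(s_n + h, p_n + h·k1); p_{n+1} = p_n + (h/2)·(k1 + k2).
s=0.000000, p=2.260000:
  k1 = f(0.000000, 2.260000) = 3.056600
  k2 = f(0.290000, 3.146414) = 4.306444
  p ← 2.260000 + (0.29/2)·(3.056600 + 4.306444) = 3.327641
s=0.290000, p=3.327641:
  k1 = f(0.290000, 3.327641) = 4.561974
  k2 = f(0.580000, 4.650614) = 6.427366
  p ← 3.327641 + (0.29/2)·(4.561974 + 6.427366) = 4.921096
p(0.58) ≈ 4.9211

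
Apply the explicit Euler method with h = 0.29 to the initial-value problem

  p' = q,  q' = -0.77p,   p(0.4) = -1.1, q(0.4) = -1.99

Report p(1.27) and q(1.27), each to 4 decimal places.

Euler on (p,q): p_{n+1} = p_n + h·p', q_{n+1} = q_n + h·q'.
0.400000: (-1.100000, -1.990000); f=(-1.990000, 0.847000) → (-1.677100, -1.744370)
0.690000: (-1.677100, -1.744370); f=(-1.744370, 1.291367) → (-2.182967, -1.369874)
0.980000: (-2.182967, -1.369874); f=(-1.369874, 1.680885) → (-2.580231, -0.882417)
(p(1.27), q(1.27)) ≈ (-2.5802, -0.8824)

-2.5802, -0.8824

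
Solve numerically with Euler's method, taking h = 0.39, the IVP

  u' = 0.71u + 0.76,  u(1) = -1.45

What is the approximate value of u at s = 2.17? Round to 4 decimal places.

Euler: u_{n+1} = u_n + h·f(s_n, u_n).
s=1.000000, u=-1.450000: f=-0.269500 → u ← -1.450000 + 0.39·(-0.269500) = -1.555105
s=1.390000, u=-1.555105: f=-0.344125 → u ← -1.555105 + 0.39·(-0.344125) = -1.689314
s=1.780000, u=-1.689314: f=-0.439413 → u ← -1.689314 + 0.39·(-0.439413) = -1.860685
u(2.17) ≈ -1.8607

-1.8607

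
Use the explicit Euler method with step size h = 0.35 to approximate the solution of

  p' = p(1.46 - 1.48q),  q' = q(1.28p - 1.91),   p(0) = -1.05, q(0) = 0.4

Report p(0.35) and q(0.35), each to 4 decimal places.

-1.3690, -0.0556

Euler on (p,q): p_{n+1} = p_n + h·p', q_{n+1} = q_n + h·q'.
0.000000: (-1.050000, 0.400000); f=(-0.911400, -1.301600) → (-1.368990, -0.055560)
(p(0.35), q(0.35)) ≈ (-1.3690, -0.0556)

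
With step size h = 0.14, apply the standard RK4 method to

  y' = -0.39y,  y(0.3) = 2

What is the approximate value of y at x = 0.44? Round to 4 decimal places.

RK4: k1 = f(x_n, y_n); k2 = f(x_n + h/2, y_n + (h/2)·k1); k3 = f(x_n + h/2, y_n + (h/2)·k2); k4 = f(x_n + h, y_n + h·k3); y_{n+1} = y_n + (h/6)·(k1 + 2k2 + 2k3 + k4).
x=0.300000, y=2.000000:
  k1 = f(0.300000, 2.000000) = -0.780000
  k2 = f(0.370000, 1.945400) = -0.758706
  k3 = f(0.370000, 1.946891) = -0.759287
  k4 = f(0.440000, 1.893700) = -0.738543
  y ← 2.000000 + (0.14/6)·(k1 + 2k2 + 2k3 + k4) = 1.893728
y(0.44) ≈ 1.8937

1.8937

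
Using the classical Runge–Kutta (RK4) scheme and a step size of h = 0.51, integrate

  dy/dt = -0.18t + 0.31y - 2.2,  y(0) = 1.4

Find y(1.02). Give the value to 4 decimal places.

RK4: k1 = f(t_n, y_n); k2 = f(t_n + h/2, y_n + (h/2)·k1); k3 = f(t_n + h/2, y_n + (h/2)·k2); k4 = f(t_n + h, y_n + h·k3); y_{n+1} = y_n + (h/6)·(k1 + 2k2 + 2k3 + k4).
t=0.000000, y=1.400000:
  k1 = f(0.000000, 1.400000) = -1.766000
  k2 = f(0.255000, 0.949670) = -1.951502
  k3 = f(0.255000, 0.902367) = -1.966166
  k4 = f(0.510000, 0.397255) = -2.168651
  y ← 1.400000 + (0.51/6)·(k1 + 2k2 + 2k3 + k4) = 0.399551
t=0.510000, y=0.399551:
  k1 = f(0.510000, 0.399551) = -2.167939
  k2 = f(0.765000, -0.153273) = -2.385215
  k3 = f(0.765000, -0.208679) = -2.402390
  k4 = f(1.020000, -0.825668) = -2.639557
  y ← 0.399551 + (0.51/6)·(k1 + 2k2 + 2k3 + k4) = -0.822979
y(1.02) ≈ -0.8230

-0.8230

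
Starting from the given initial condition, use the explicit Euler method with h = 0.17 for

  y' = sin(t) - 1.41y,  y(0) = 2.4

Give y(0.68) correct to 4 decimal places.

Euler: y_{n+1} = y_n + h·f(t_n, y_n).
t=0.000000, y=2.400000: f=-3.384000 → y ← 2.400000 + 0.17·(-3.384000) = 1.824720
t=0.170000, y=1.824720: f=-2.403673 → y ← 1.824720 + 0.17·(-2.403673) = 1.416096
t=0.340000, y=1.416096: f=-1.663208 → y ← 1.416096 + 0.17·(-1.663208) = 1.133350
t=0.510000, y=1.133350: f=-1.109847 → y ← 1.133350 + 0.17·(-1.109847) = 0.944676
y(0.68) ≈ 0.9447

0.9447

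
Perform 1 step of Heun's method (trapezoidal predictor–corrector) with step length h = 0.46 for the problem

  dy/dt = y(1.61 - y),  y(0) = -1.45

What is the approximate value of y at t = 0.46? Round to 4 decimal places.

Heun: k1 = f(t_n, y_n); k2 = f(t_n + h, y_n + h·k1); y_{n+1} = y_n + (h/2)·(k1 + k2).
t=0.000000, y=-1.450000:
  k1 = f(0.000000, -1.450000) = -4.437000
  k2 = f(0.460000, -3.491020) = -17.807763
  y ← -1.450000 + (0.46/2)·(-4.437000 + (-17.807763)) = -6.566295
y(0.46) ≈ -6.5663

-6.5663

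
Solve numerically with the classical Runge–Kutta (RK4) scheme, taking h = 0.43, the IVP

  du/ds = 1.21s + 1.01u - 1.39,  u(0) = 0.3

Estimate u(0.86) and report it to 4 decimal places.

-0.5783

RK4: k1 = f(s_n, u_n); k2 = f(s_n + h/2, u_n + (h/2)·k1); k3 = f(s_n + h/2, u_n + (h/2)·k2); k4 = f(s_n + h, u_n + h·k3); u_{n+1} = u_n + (h/6)·(k1 + 2k2 + 2k3 + k4).
s=0.000000, u=0.300000:
  k1 = f(0.000000, 0.300000) = -1.087000
  k2 = f(0.215000, 0.066295) = -1.062892
  k3 = f(0.215000, 0.071478) = -1.057657
  k4 = f(0.430000, -0.154793) = -1.026040
  u ← 0.300000 + (0.43/6)·(k1 + 2k2 + 2k3 + k4) = -0.155380
s=0.430000, u=-0.155380:
  k1 = f(0.430000, -0.155380) = -1.026634
  k2 = f(0.645000, -0.376106) = -0.989417
  k3 = f(0.645000, -0.368105) = -0.981336
  k4 = f(0.860000, -0.577354) = -0.932528
  u ← -0.155380 + (0.43/6)·(k1 + 2k2 + 2k3 + k4) = -0.578261
u(0.86) ≈ -0.5783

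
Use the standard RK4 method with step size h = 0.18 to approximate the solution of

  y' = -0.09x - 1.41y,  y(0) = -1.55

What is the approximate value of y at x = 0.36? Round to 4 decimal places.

-0.9380

RK4: k1 = f(x_n, y_n); k2 = f(x_n + h/2, y_n + (h/2)·k1); k3 = f(x_n + h/2, y_n + (h/2)·k2); k4 = f(x_n + h, y_n + h·k3); y_{n+1} = y_n + (h/6)·(k1 + 2k2 + 2k3 + k4).
x=0.000000, y=-1.550000:
  k1 = f(0.000000, -1.550000) = 2.185500
  k2 = f(0.090000, -1.353305) = 1.900060
  k3 = f(0.090000, -1.378995) = 1.936282
  k4 = f(0.180000, -1.201469) = 1.677872
  y ← -1.550000 + (0.18/6)·(k1 + 2k2 + 2k3 + k4) = -1.203918
x=0.180000, y=-1.203918:
  k1 = f(0.180000, -1.203918) = 1.681325
  k2 = f(0.270000, -1.052599) = 1.459865
  k3 = f(0.270000, -1.072530) = 1.487968
  k4 = f(0.360000, -0.936084) = 1.287479
  y ← -1.203918 + (0.18/6)·(k1 + 2k2 + 2k3 + k4) = -0.937984
y(0.36) ≈ -0.9380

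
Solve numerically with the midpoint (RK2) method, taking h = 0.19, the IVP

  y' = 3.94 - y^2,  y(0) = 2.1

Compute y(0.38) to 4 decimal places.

2.0173

Midpoint: k1 = f(t_n, y_n); k2 = f(t_n + h/2, y_n + (h/2)·k1); y_{n+1} = y_n + h·k2.
t=0.000000, y=2.100000:
  k1 = f(0.000000, 2.100000) = -0.470000
  k2 = f(0.095000, 2.055350) = -0.284464
  y ← 2.100000 + 0.19·(-0.284464) = 2.045952
t=0.190000, y=2.045952:
  k1 = f(0.190000, 2.045952) = -0.245919
  k2 = f(0.285000, 2.022590) = -0.150869
  y ← 2.045952 + 0.19·(-0.150869) = 2.017287
y(0.38) ≈ 2.0173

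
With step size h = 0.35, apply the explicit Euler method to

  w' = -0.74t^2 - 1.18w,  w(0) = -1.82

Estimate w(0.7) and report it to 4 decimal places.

Euler: w_{n+1} = w_n + h·f(t_n, w_n).
t=0.000000, w=-1.820000: f=2.147600 → w ← -1.820000 + 0.35·2.147600 = -1.068340
t=0.350000, w=-1.068340: f=1.169991 → w ← -1.068340 + 0.35·1.169991 = -0.658843
w(0.7) ≈ -0.6588

-0.6588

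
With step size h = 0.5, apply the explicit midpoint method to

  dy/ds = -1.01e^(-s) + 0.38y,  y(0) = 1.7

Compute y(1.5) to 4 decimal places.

Midpoint: k1 = f(s_n, y_n); k2 = f(s_n + h/2, y_n + (h/2)·k1); y_{n+1} = y_n + h·k2.
s=0.000000, y=1.700000:
  k1 = f(0.000000, 1.700000) = -0.364000
  k2 = f(0.250000, 1.609000) = -0.175169
  y ← 1.700000 + 0.5·(-0.175169) = 1.612416
s=0.500000, y=1.612416:
  k1 = f(0.500000, 1.612416) = 0.000122
  k2 = f(0.750000, 1.612446) = 0.135639
  y ← 1.612416 + 0.5·0.135639 = 1.680235
s=1.000000, y=1.680235:
  k1 = f(1.000000, 1.680235) = 0.266931
  k2 = f(1.250000, 1.746968) = 0.374478
  y ← 1.680235 + 0.5·0.374478 = 1.867474
y(1.5) ≈ 1.8675

1.8675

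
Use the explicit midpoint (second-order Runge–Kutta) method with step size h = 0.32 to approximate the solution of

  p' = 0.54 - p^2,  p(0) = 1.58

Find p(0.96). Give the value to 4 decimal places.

0.9212

Midpoint: k1 = f(x_n, p_n); k2 = f(x_n + h/2, p_n + (h/2)·k1); p_{n+1} = p_n + h·k2.
x=0.000000, p=1.580000:
  k1 = f(0.000000, 1.580000) = -1.956400
  k2 = f(0.160000, 1.266976) = -1.065228
  p ← 1.580000 + 0.32·(-1.065228) = 1.239127
x=0.320000, p=1.239127:
  k1 = f(0.320000, 1.239127) = -0.995436
  k2 = f(0.480000, 1.079857) = -0.626092
  p ← 1.239127 + 0.32·(-0.626092) = 1.038778
x=0.640000, p=1.038778:
  k1 = f(0.640000, 1.038778) = -0.539059
  k2 = f(0.800000, 0.952528) = -0.367310
  p ← 1.038778 + 0.32·(-0.367310) = 0.921238
p(0.96) ≈ 0.9212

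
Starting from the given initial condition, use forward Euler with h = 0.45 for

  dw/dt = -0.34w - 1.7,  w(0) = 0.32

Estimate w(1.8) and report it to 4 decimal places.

-2.2619

Euler: w_{n+1} = w_n + h·f(t_n, w_n).
t=0.000000, w=0.320000: f=-1.808800 → w ← 0.320000 + 0.45·(-1.808800) = -0.493960
t=0.450000, w=-0.493960: f=-1.532054 → w ← -0.493960 + 0.45·(-1.532054) = -1.183384
t=0.900000, w=-1.183384: f=-1.297649 → w ← -1.183384 + 0.45·(-1.297649) = -1.767326
t=1.350000, w=-1.767326: f=-1.099109 → w ← -1.767326 + 0.45·(-1.099109) = -2.261925
w(1.8) ≈ -2.2619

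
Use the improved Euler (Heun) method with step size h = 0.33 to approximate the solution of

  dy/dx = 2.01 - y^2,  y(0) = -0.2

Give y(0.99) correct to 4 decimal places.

1.1434

Heun: k1 = f(x_n, y_n); k2 = f(x_n + h, y_n + h·k1); y_{n+1} = y_n + (h/2)·(k1 + k2).
x=0.000000, y=-0.200000:
  k1 = f(0.000000, -0.200000) = 1.970000
  k2 = f(0.330000, 0.450100) = 1.807410
  y ← -0.200000 + (0.33/2)·(1.970000 + 1.807410) = 0.423273
x=0.330000, y=0.423273:
  k1 = f(0.330000, 0.423273) = 1.830840
  k2 = f(0.660000, 1.027450) = 0.954347
  y ← 0.423273 + (0.33/2)·(1.830840 + 0.954347) = 0.882828
x=0.660000, y=0.882828:
  k1 = f(0.660000, 0.882828) = 1.230614
  k2 = f(0.990000, 1.288931) = 0.348657
  y ← 0.882828 + (0.33/2)·(1.230614 + 0.348657) = 1.143408
y(0.99) ≈ 1.1434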